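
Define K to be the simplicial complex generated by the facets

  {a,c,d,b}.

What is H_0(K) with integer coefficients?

H_0 ≅ Z.

We work with the vertex ordering a < b < c < d. The simplices of K, each written with vertices in increasing order, are:

  0-simplices (4): a, b, c, d
  1-simplices (6): ab, ac, ad, bc, bd, cd
  2-simplices (4): abc, abd, acd, bcd
  3-simplices (1): abcd

giving chain groups C_0 ≅ Z^4, C_1 ≅ Z^6, C_2 ≅ Z^4, C_3 ≅ Z^1.

The boundary map ∂_1: C_1 → C_0 maps an edge to its endpoints' difference, ∂[p,q] = q − p.
This gives a 4×6 integer matrix of rank 3; reducing to Smith normal form yields diagonal entries (1,1,1).

The boundary map ∂_2: C_2 → C_1 sends each 2-simplex [p,q,r] to [q,r] − [p,r] + [p,q]. For instance
  ∂bcd = cd − bd + bc,
  ∂acd = cd − ad + ac.
The 6×4 boundary matrix has rank 3 and Smith normal form diag(1,1,1).

Boundary ∂_3: C_3 → C_2 sends each 3-simplex σ to the alternating sum Σ_i (−1)^i (σ with its i-th vertex removed). For instance
  ∂abcd = bcd − acd + abd − abc.
The resulting 4×1 matrix has rank 1, and its Smith normal form has invariant factors (1).

Now H_k = ker ∂_k / im ∂_{k+1}, so:

  H_0: rank C_0 − rank ∂_1 = 4 − 3 = 1, and the invariant factors of ∂_1 are all 1, so H_0 = Z.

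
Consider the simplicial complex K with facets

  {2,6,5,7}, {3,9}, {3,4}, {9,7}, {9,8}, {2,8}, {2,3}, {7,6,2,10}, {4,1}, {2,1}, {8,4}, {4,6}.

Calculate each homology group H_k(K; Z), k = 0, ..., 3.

Take the total order 1 < 2 < 3 < 4 < 5 < 6 < 7 < 8 < 9 < 10 on the vertex set. Then K (dimension 3) consists of the simplices:

  0-simplices (10): [1], [2], [3], [4], [5], [6], [7], [8], [9], [10]
  1-simplices (19): [1,2], [1,4], [2,3], [2,5], [2,6], [2,7], [2,8], [2,10], [3,4], [3,9], [4,6], [4,8], [5,6], [5,7], [6,7], [6,10], [7,9], [7,10], [8,9]
  2-simplices (7): [2,5,6], [2,5,7], [2,6,7], [2,6,10], [2,7,10], [5,6,7], [6,7,10]
  3-simplices (2): [2,5,6,7], [2,6,7,10]

Hence C_0 ≅ Z^10, C_1 ≅ Z^19, C_2 ≅ Z^7, C_3 ≅ Z^2.

The boundary map ∂_1: C_1 → C_0 sends each edge [p,q] (with p < q) to q − p. For instance
  ∂[2,8] = [8] − [2].
As a 10×19 matrix over Z this has rank 9, with invariant factors (1,1,1,1,1,1,1,1,1).

The boundary map ∂_2: C_2 → C_1 maps a triangle to the signed sum of its edges. For instance
  ∂[2,6,7] = [6,7] − [2,7] + [2,6],
  ∂[5,6,7] = [6,7] − [5,7] + [5,6].
The 19×7 boundary matrix has rank 5 and Smith normal form diag(1,1,1,1,1).

The boundary map ∂_3: C_3 → C_2 sends each 3-simplex σ to the alternating sum Σ_i (−1)^i (σ with its i-th vertex removed). For instance
  ∂[2,6,7,10] = [6,7,10] − [2,7,10] + [2,6,10] − [2,6,7],
  ∂[2,5,6,7] = [5,6,7] − [2,6,7] + [2,5,7] − [2,5,6].
This gives a 7×2 integer matrix of rank 2; reducing to Smith normal form yields diagonal entries (1,1).

Reading off H_k = ker ∂_k / im ∂_{k+1}:

  H_0: rank C_0 − rank ∂_1 = 10 − 9 = 1, and the invariant factors of ∂_1 are all 1, so H_0 = Z.
  H_1: rank ker ∂_1 − rank ∂_2 = (19 − 9) − 5 = 5, and the invariant factors of ∂_2 are all 1, so H_1 = Z^5.
  H_2: rank ker ∂_2 − rank ∂_3 = (7 − 5) − 2 = 0, and the invariant factors of ∂_3 are all 1, so H_2 = 0.
  H_3: rank ker ∂_3 − rank ∂_4 = (2 − 2) − 0 = 0, and there is no ∂_4, so H_3 = 0.

As a check, the Euler characteristic is 10 − 19 + 7 − 2 = -4, which agrees with 1 − 5 + 0 − 0 = -4.

H_0 = Z,  H_1 = Z^5,  H_2 = 0,  H_3 = 0.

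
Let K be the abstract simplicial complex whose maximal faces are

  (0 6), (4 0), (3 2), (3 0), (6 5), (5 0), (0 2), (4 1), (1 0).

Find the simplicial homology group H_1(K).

H_1 ≅ Z^3.

Take the total order 0 < 1 < 2 < 3 < 4 < 5 < 6 on the vertex set. Then K (dimension 1) consists of the simplices:

  0-simplices (7): [0], [1], [2], [3], [4], [5], [6]
  1-simplices (9): [0,1], [0,2], [0,3], [0,4], [0,5], [0,6], [1,4], [2,3], [5,6]

so the chain groups are C_0 ≅ Z^7, C_1 ≅ Z^9.

∂_1: C_1 → C_0 maps an edge to its endpoints' difference, ∂[p,q] = q − p.
The 7×9 boundary matrix has rank 6 and Smith normal form diag(1,1,1,1,1,1).

Reading off H_k = ker ∂_k / im ∂_{k+1}:

  H_1: rank ker ∂_1 − rank ∂_2 = (9 − 6) − 0 = 3, and there is no ∂_2, so H_1 ≅ Z^3.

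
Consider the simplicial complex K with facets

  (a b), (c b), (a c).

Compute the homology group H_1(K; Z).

H_1 ≅ Z.

Order the vertices as a < b < c. Listing each simplex with vertices in this order, K has dimension 1 with simplices:

  0-simplices (3): a, b, c
  1-simplices (3): ab, ac, bc

giving chain groups C_0 ≅ Z^3, C_1 ≅ Z^3.

∂_1: C_1 → C_0 is given by ∂[p,q] = [q] − [p].
The 3×3 boundary matrix has rank 2 and Smith normal form diag(1,1).

From H_k ≅ ker(∂_k) / im(∂_{k+1}) we obtain:

  H_1: rank ker ∂_1 − rank ∂_2 = (3 − 2) − 0 = 1, and there is no ∂_2, so H_1 = Z.

(K is a triangulation of the circle S^1.)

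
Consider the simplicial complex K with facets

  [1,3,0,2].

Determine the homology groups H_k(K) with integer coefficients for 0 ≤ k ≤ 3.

H_0 ≅ Z,  H_1 = 0,  H_2 = 0,  H_3 = 0.

Order the vertices as 0 < 1 < 2 < 3. Listing each simplex with vertices in this order, K has dimension 3 with simplices:

  0-simplices (4): [0], [1], [2], [3]
  1-simplices (6): [0,1], [0,2], [0,3], [1,2], [1,3], [2,3]
  2-simplices (4): [0,1,2], [0,1,3], [0,2,3], [1,2,3]
  3-simplices (1): [0,1,2,3]

so the chain groups are C_0 ≅ Z^4, C_1 ≅ Z^6, C_2 ≅ Z^4, C_3 ≅ Z^1.

The boundary map ∂_1: C_1 → C_0 is given by ∂[p,q] = [q] − [p].
The resulting 4×6 matrix has rank 3, and its Smith normal form has invariant factors (1,1,1).

∂_2: C_2 → C_1 maps a triangle to the signed sum of its edges. For instance
  ∂[1,2,3] = [2,3] − [1,3] + [1,2],
  ∂[0,1,2] = [1,2] − [0,2] + [0,1].
As a 6×4 matrix over Z this has rank 3, with invariant factors (1,1,1).

∂_3: C_3 → C_2 sends each 3-simplex σ to the alternating sum Σ_i (−1)^i (σ with its i-th vertex removed). For instance
  ∂[0,1,2,3] = [1,2,3] − [0,2,3] + [0,1,3] − [0,1,2].
The resulting 4×1 matrix has rank 1, and its Smith normal form has invariant factors (1).

Now H_k = ker ∂_k / im ∂_{k+1}, so:

  H_0: rank C_0 − rank ∂_1 = 4 − 3 = 1, and the invariant factors of ∂_1 are all 1, so H_0 ≅ Z.
  H_1: rank ker ∂_1 − rank ∂_2 = (6 − 3) − 3 = 0, and the invariant factors of ∂_2 are all 1, so H_1 ≅ 0.
  H_2: rank ker ∂_2 − rank ∂_3 = (4 − 3) − 1 = 0, and the invariant factors of ∂_3 are all 1, so H_2 ≅ 0.
  H_3: rank ker ∂_3 − rank ∂_4 = (1 − 1) − 0 = 0, and there is no ∂_4, so H_3 ≅ 0.

(K is a triangulation of the 3-simplex.)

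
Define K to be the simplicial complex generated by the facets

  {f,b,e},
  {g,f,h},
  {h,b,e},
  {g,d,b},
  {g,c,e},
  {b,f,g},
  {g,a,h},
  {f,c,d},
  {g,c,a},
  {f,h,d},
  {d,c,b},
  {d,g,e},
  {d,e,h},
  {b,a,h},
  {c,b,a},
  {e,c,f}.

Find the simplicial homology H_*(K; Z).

H_0 ≅ Z,  H_1 ≅ Z^2,  H_2 ≅ Z.

Order the vertices as a < b < c < d < e < f < g < h. Listing each simplex with vertices in this order, K has dimension 2 with simplices:

  0-simplices (8): a, b, c, d, e, f, g, h
  1-simplices (24): ab, ac, ag, ah, bc, bd, be, bf, bg, bh, cd, ce, cf, cg, de, df, dg, dh, ef, eg, eh, fg, fh, gh
  2-simplices (16): abc, abh, acg, agh, bcd, bdg, bef, beh, bfg, cdf, cef, ceg, deg, deh, dfh, fgh

giving chain groups C_0 ≅ Z^8, C_1 ≅ Z^24, C_2 ≅ Z^16.

The boundary map ∂_1: C_1 → C_0 maps an edge to its endpoints' difference, ∂[p,q] = q − p. For instance
  ∂ac = c − a.
The resulting 8×24 matrix has rank 7, and its Smith normal form has invariant factors (1,1,1,1,1,1,1).

Boundary ∂_2: C_2 → C_1 sends each 2-simplex [p,q,r] to [q,r] − [p,r] + [p,q]. For instance
  ∂fgh = gh − fh + fg,
  ∂beh = eh − bh + be.
The resulting 24×16 matrix has rank 15, and its Smith normal form has invariant factors (1,1,1,1,1,1,1,1,1,1,1,1,1,1,1).

From H_k ≅ ker(∂_k) / im(∂_{k+1}) we obtain:

  H_0: rank C_0 − rank ∂_1 = 8 − 7 = 1, and the invariant factors of ∂_1 are all 1, so H_0 = Z.
  H_1: rank ker ∂_1 − rank ∂_2 = (24 − 7) − 15 = 2, and the invariant factors of ∂_2 are all 1, so H_1 = Z^2.
  H_2: rank ker ∂_2 − rank ∂_3 = (16 − 15) − 0 = 1, and there is no ∂_3, so H_2 = Z.

(K is a triangulation of the torus T^2.)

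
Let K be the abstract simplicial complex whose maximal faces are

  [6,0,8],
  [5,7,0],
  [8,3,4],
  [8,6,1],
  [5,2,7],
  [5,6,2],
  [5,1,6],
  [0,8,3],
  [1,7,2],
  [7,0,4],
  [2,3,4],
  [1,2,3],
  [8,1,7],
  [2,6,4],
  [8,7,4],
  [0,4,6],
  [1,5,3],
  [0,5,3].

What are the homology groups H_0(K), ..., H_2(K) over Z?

H_0 ≅ Z,  H_1 ≅ Z ⊕ Z/2Z,  H_2 = 0.

K has 9 vertices, 27 edges, 18 triangles.
rank ∂_0 = 0, rank ∂_1 = 8 ⇒ b_0 = 9 − 0 − 8 = 1; all invariant factors of ∂_1 are 1 so no torsion. So H_0 ≅ Z.
rank ∂_1 = 8, rank ∂_2 = 18 ⇒ b_1 = 27 − 8 − 18 = 1; ∂_2 has invariant factor(s) [2] giving torsion. So H_1 ≅ Z ⊕ Z/2Z.
rank ∂_2 = 18, rank ∂_3 = 0 ⇒ b_2 = 18 − 18 − 0 = 0. So H_2 ≅ 0.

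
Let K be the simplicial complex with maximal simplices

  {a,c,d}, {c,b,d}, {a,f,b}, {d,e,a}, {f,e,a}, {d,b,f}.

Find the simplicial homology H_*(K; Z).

H_0 ≅ Z,  H_1 ≅ Z,  H_2 = 0.

Fix the vertex order a < b < c < d < e < f and write every simplex with vertices in increasing order. Then dim K = 2 and the simplices of K are:

  0-simplices (6): a, b, c, d, e, f
  1-simplices (12): ab, ac, ad, ae, af, bc, bd, bf, cd, de, df, ef
  2-simplices (6): abf, acd, ade, aef, bcd, bdf

giving chain groups C_0 ≅ Z^6, C_1 ≅ Z^12, C_2 ≅ Z^6.

The boundary map ∂_1: C_1 → C_0 maps an edge to its endpoints' difference, ∂[p,q] = q − p. For instance
  ∂ac = c − a.
As a 6×12 matrix over Z this has rank 5, with invariant factors (1,1,1,1,1).

Boundary ∂_2: C_2 → C_1 acts by ∂[p,q,r] = [q,r] − [p,r] + [p,q]. For instance
  ∂bcd = cd − bd + bc,
  ∂abf = bf − af + ab.
The resulting 12×6 matrix has rank 6, and its Smith normal form has invariant factors (1,1,1,1,1,1).

Reading off H_k = ker ∂_k / im ∂_{k+1}:

  H_0: rank C_0 − rank ∂_1 = 6 − 5 = 1, and the invariant factors of ∂_1 are all 1, so H_0 ≅ Z.
  H_1: rank ker ∂_1 − rank ∂_2 = (12 − 5) − 6 = 1, and the invariant factors of ∂_2 are all 1, so H_1 ≅ Z.
  H_2: rank ker ∂_2 − rank ∂_3 = (6 − 6) − 0 = 0, and there is no ∂_3, so H_2 ≅ 0.

(K is a triangulation of the cylinder S^1 x I.)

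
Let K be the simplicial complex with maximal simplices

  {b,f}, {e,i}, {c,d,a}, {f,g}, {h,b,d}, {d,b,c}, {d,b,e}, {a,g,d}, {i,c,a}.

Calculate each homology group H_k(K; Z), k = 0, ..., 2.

H_0 = Z,  H_1 = Z^2,  H_2 = 0.

Fix the vertex order a < b < c < d < e < f < g < h < i and write every simplex with vertices in increasing order. Then dim K = 2 and the simplices of K are:

  0-simplices (9): a, b, c, d, e, f, g, h, i
  1-simplices (16): ac, ad, ag, ai, bc, bd, be, bf, bh, cd, ci, de, dg, dh, ei, fg
  2-simplices (6): acd, aci, adg, bcd, bde, bdh

giving chain groups C_0 ≅ Z^9, C_1 ≅ Z^16, C_2 ≅ Z^6.

The boundary map ∂_1: C_1 → C_0 sends each edge [p,q] (with p < q) to q − p. For instance
  ∂be = e − b.
As a 9×16 matrix over Z this has rank 8, with invariant factors (1,1,1,1,1,1,1,1).

The boundary map ∂_2: C_2 → C_1 sends each 2-simplex [p,q,r] to [q,r] − [p,r] + [p,q]. For instance
  ∂bcd = cd − bd + bc,
  ∂adg = dg − ag + ad.
The 16×6 boundary matrix has rank 6 and Smith normal form diag(1,1,1,1,1,1).

Now H_k = ker ∂_k / im ∂_{k+1}, so:

  H_0: rank C_0 − rank ∂_1 = 9 − 8 = 1, and the invariant factors of ∂_1 are all 1, so H_0 = Z.
  H_1: rank ker ∂_1 − rank ∂_2 = (16 − 8) − 6 = 2, and the invariant factors of ∂_2 are all 1, so H_1 = Z^2.
  H_2: rank ker ∂_2 − rank ∂_3 = (6 − 6) − 0 = 0, and there is no ∂_3, so H_2 = 0.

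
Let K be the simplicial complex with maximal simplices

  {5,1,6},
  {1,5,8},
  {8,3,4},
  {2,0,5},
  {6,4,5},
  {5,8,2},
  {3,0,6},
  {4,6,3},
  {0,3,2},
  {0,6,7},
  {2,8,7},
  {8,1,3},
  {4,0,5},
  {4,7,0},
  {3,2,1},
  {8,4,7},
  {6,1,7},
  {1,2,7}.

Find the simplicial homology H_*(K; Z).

H_0 = Z,  H_1 = Z ⊕ Z/2,  H_2 = 0.

Order the vertices as 0 < 1 < 2 < 3 < 4 < 5 < 6 < 7 < 8. Listing each simplex with vertices in this order, K has dimension 2 with simplices:

  0-simplices (9): [0], [1], [2], [3], [4], [5], [6], [7], [8]
  1-simplices (27): (27 of them)
  2-simplices (18): [0,2,3], [0,2,5], [0,3,6], [0,4,5], [0,4,7], [0,6,7], [1,2,3], [1,2,7], [1,3,8], [1,5,6], [1,5,8], [1,6,7], [2,5,8], [2,7,8], [3,4,6], [3,4,8], [4,5,6], [4,7,8]

so the chain groups are C_0 ≅ Z^9, C_1 ≅ Z^27, C_2 ≅ Z^18.

The boundary map ∂_1: C_1 → C_0 maps an edge to its endpoints' difference, ∂[p,q] = q − p. For instance
  ∂[0,4] = [4] − [0].
This gives a 9×27 integer matrix of rank 8; reducing to Smith normal form yields diagonal entries (1,1,1,1,1,1,1,1).

Boundary ∂_2: C_2 → C_1 maps a triangle to the signed sum of its edges. For instance
  ∂[0,2,3] = [2,3] − [0,3] + [0,2],
  ∂[3,4,6] = [4,6] − [3,6] + [3,4].
As a 27×18 matrix over Z this has rank 18, with invariant factors (1,1,1,1,1,1,1,1,1,1,1,1,1,1,1,1,1,2).

Now H_k = ker ∂_k / im ∂_{k+1}, so:

  H_0: rank C_0 − rank ∂_1 = 9 − 8 = 1, and the invariant factors of ∂_1 are all 1, so H_0 ≅ Z.
  H_1: rank ker ∂_1 − rank ∂_2 = (27 − 8) − 18 = 1, and ∂_2 has invariant factor 2 > 1, so H_1 ≅ Z ⊕ Z/2.
  H_2: rank ker ∂_2 − rank ∂_3 = (18 − 18) − 0 = 0, and there is no ∂_3, so H_2 ≅ 0.

As a check, the Euler characteristic is 9 − 27 + 18 = 0, which agrees with 1 − 1 + 0 = 0.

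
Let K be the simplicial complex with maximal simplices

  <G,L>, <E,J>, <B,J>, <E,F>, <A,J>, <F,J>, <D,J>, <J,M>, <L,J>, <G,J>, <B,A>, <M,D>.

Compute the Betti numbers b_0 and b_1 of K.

Order the vertices as A < B < D < E < F < G < J < L < M. Listing each simplex with vertices in this order, K has dimension 1 with simplices:

  0-simplices (9): A, B, D, E, F, G, J, L, M
  1-simplices (12): AB, AJ, BJ, DJ, DM, EF, EJ, FJ, GJ, GL, JL, JM

giving chain groups C_0 ≅ Z^9, C_1 ≅ Z^12.

The boundary map ∂_1: C_1 → C_0 maps an edge to its endpoints' difference, ∂[p,q] = q − p. For instance
  ∂DM = M − D.
The 9×12 boundary matrix has rank 8 and Smith normal form diag(1,1,1,1,1,1,1,1).

Now H_k = ker ∂_k / im ∂_{k+1}, so:

  H_0: rank C_0 − rank ∂_1 = 9 − 8 = 1, and the invariant factors of ∂_1 are all 1, so H_0 = Z.
  H_1: rank ker ∂_1 − rank ∂_2 = (12 − 8) − 0 = 4, and there is no ∂_2, so H_1 = Z^4.

Hence the Betti numbers are b_0 = 1, b_1 = 4.

b_0 = 1, b_1 = 4.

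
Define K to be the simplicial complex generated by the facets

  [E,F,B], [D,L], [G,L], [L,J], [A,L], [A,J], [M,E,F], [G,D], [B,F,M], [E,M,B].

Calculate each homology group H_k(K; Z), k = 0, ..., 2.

H_0 = Z^2,  H_1 = Z^2,  H_2 = Z.

We work with the vertex ordering A < B < D < E < F < G < J < L < M. The simplices of K, each written with vertices in increasing order, are:

  0-simplices (9): A, B, D, E, F, G, J, L, M
  1-simplices (12): AJ, AL, BE, BF, BM, DG, DL, EF, EM, FM, GL, JL
  2-simplices (4): BEF, BEM, BFM, EFM

Hence C_0 ≅ Z^9, C_1 ≅ Z^12, C_2 ≅ Z^4.

∂_1: C_1 → C_0 sends each edge [p,q] (with p < q) to q − p.
The resulting 9×12 matrix has rank 7, and its Smith normal form has invariant factors (1,1,1,1,1,1,1).

∂_2: C_2 → C_1 maps a triangle to the signed sum of its edges. For instance
  ∂BFM = FM − BM + BF,
  ∂EFM = FM − EM + EF.
The resulting 12×4 matrix has rank 3, and its Smith normal form has invariant factors (1,1,1).

Computing H_k = (kernel of ∂_k) / (image of ∂_{k+1}):

  H_0: rank C_0 − rank ∂_1 = 9 − 7 = 2, and the invariant factors of ∂_1 are all 1, so H_0 ≅ Z^2.
  H_1: rank ker ∂_1 − rank ∂_2 = (12 − 7) − 3 = 2, and the invariant factors of ∂_2 are all 1, so H_1 ≅ Z^2.
  H_2: rank ker ∂_2 − rank ∂_3 = (4 − 3) − 0 = 1, and there is no ∂_3, so H_2 ≅ Z.

As a check, the Euler characteristic is 9 − 12 + 4 = 1, which agrees with 2 − 2 + 1 = 1.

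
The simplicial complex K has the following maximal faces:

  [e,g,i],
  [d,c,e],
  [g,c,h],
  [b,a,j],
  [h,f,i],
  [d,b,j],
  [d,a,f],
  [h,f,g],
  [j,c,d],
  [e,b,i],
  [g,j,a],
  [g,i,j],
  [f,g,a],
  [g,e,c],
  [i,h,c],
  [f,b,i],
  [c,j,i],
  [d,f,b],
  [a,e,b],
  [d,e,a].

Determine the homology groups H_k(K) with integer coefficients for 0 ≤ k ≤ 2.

H_0 ≅ Z,  H_1 ≅ Z ⊕ Z/2,  H_2 = 0.

Order the vertices as a < b < c < d < e < f < g < h < i < j. Listing each simplex with vertices in this order, K has dimension 2 with simplices:

  0-simplices (10): a, b, c, d, e, f, g, h, i, j
  1-simplices (30): ab, ad, ae, af, ag, aj, bd, be, bf, bi, bj, cd, ce, cg, ch, ci, cj, de, df, dj, eg, ei, fg, fh, fi, gh, gi, gj, hi, ij
  2-simplices (20): abe, abj, ade, adf, afg, agj, bdf, bdj, bei, bfi, cde, cdj, ceg, cgh, chi, cij, egi, fgh, fhi, gij

giving chain groups C_0 ≅ Z^10, C_1 ≅ Z^30, C_2 ≅ Z^20.

∂_1: C_1 → C_0 maps an edge to its endpoints' difference, ∂[p,q] = q − p.
The resulting 10×30 matrix has rank 9, and its Smith normal form has invariant factors (1,1,1,1,1,1,1,1,1).

The boundary map ∂_2: C_2 → C_1 sends each 2-simplex [p,q,r] to [q,r] − [p,r] + [p,q]. For instance
  ∂cdj = dj − cj + cd,
  ∂agj = gj − aj + ag.
The resulting 30×20 matrix has rank 20, and its Smith normal form has invariant factors (1,1,1,1,1,1,1,1,1,1,1,1,1,1,1,1,1,1,1,2).

Computing H_k = (kernel of ∂_k) / (image of ∂_{k+1}):

  H_0: rank C_0 − rank ∂_1 = 10 − 9 = 1, and the invariant factors of ∂_1 are all 1, so H_0 = Z.
  H_1: rank ker ∂_1 − rank ∂_2 = (30 − 9) − 20 = 1, and ∂_2 has invariant factor 2 > 1, so H_1 = Z ⊕ Z/2.
  H_2: rank ker ∂_2 − rank ∂_3 = (20 − 20) − 0 = 0, and there is no ∂_3, so H_2 = 0.

(K is a triangulation of the Klein bottle.)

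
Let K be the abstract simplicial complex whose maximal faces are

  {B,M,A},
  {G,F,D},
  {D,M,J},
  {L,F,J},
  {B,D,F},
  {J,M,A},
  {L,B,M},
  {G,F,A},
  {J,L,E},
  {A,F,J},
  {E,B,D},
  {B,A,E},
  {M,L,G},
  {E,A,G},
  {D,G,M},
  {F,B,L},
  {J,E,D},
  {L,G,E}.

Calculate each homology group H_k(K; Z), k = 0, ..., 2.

K has 9 vertices, 27 edges, 18 triangles.
rank ∂_0 = 0, rank ∂_1 = 8 ⇒ b_0 = 9 − 0 − 8 = 1; all invariant factors of ∂_1 are 1 so no torsion. So H_0 = Z.
rank ∂_1 = 8, rank ∂_2 = 17 ⇒ b_1 = 27 − 8 − 17 = 2; all invariant factors of ∂_2 are 1 so no torsion. So H_1 = Z^2.
rank ∂_2 = 17, rank ∂_3 = 0 ⇒ b_2 = 18 − 17 − 0 = 1. So H_2 = Z.

H_0 ≅ Z,  H_1 ≅ Z^2,  H_2 ≅ Z.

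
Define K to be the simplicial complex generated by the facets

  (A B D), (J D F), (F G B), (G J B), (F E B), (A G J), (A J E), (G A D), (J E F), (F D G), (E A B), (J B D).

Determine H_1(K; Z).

H_1 ≅ Z/2.

We work with the vertex ordering A < B < D < E < F < G < J. The simplices of K, each written with vertices in increasing order, are:

  0-simplices (7): A, B, D, E, F, G, J
  1-simplices (18): AB, AD, AE, AG, AJ, BD, BE, BF, BG, BJ, DF, DG, DJ, EF, EJ, FG, FJ, GJ
  2-simplices (12): ABD, ABE, ADG, AEJ, AGJ, BDJ, BEF, BFG, BGJ, DFG, DFJ, EFJ

so the chain groups are C_0 ≅ Z^7, C_1 ≅ Z^18, C_2 ≅ Z^12.

Boundary ∂_1: C_1 → C_0 sends each edge [p,q] (with p < q) to q − p. For instance
  ∂AJ = J − A.
The 7×18 boundary matrix has rank 6 and Smith normal form diag(1,1,1,1,1,1).

Boundary ∂_2: C_2 → C_1 acts by ∂[p,q,r] = [q,r] − [p,r] + [p,q]. For instance
  ∂DFG = FG − DG + DF,
  ∂ADG = DG − AG + AD.
As a 18×12 matrix over Z this has rank 12, with invariant factors (1,1,1,1,1,1,1,1,1,1,1,2).

Computing H_k = (kernel of ∂_k) / (image of ∂_{k+1}):

  H_1: rank ker ∂_1 − rank ∂_2 = (18 − 6) − 12 = 0, and ∂_2 has invariant factor 2 > 1, so H_1 = Z/2.

(K is a triangulation of the real projective plane RP^2.)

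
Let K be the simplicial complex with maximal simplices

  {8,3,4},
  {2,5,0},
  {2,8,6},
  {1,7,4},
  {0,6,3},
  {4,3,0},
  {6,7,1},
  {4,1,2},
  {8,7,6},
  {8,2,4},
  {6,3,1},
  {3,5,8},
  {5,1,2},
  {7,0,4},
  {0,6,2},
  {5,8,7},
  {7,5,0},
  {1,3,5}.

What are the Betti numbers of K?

b_0 = 1, b_1 = 2, b_2 = 1.

Fix the vertex order 0 < 1 < 2 < 3 < 4 < 5 < 6 < 7 < 8 and write every simplex with vertices in increasing order. Then dim K = 2 and the simplices of K are:

  0-simplices (9): [0], [1], [2], [3], [4], [5], [6], [7], [8]
  1-simplices (27): (27 of them)
  2-simplices (18): [0,2,5], [0,2,6], [0,3,4], [0,3,6], [0,4,7], [0,5,7], [1,2,4], [1,2,5], [1,3,5], [1,3,6], [1,4,7], [1,6,7], [2,4,8], [2,6,8], [3,4,8], [3,5,8], [5,7,8], [6,7,8]

giving chain groups C_0 ≅ Z^9, C_1 ≅ Z^27, C_2 ≅ Z^18.

Boundary ∂_1: C_1 → C_0 sends each edge [p,q] (with p < q) to q − p. For instance
  ∂[2,6] = [6] − [2].
The 9×27 boundary matrix has rank 8 and Smith normal form diag(1,1,1,1,1,1,1,1).

Boundary ∂_2: C_2 → C_1 sends each 2-simplex [p,q,r] to [q,r] − [p,r] + [p,q]. For instance
  ∂[6,7,8] = [7,8] − [6,8] + [6,7],
  ∂[1,3,6] = [3,6] − [1,6] + [1,3].
This gives a 27×18 integer matrix of rank 17; reducing to Smith normal form yields diagonal entries (1,1,1,1,1,1,1,1,1,1,1,1,1,1,1,1,1).

Reading off H_k = ker ∂_k / im ∂_{k+1}:

  H_0: rank C_0 − rank ∂_1 = 9 − 8 = 1, and the invariant factors of ∂_1 are all 1, so H_0 = Z.
  H_1: rank ker ∂_1 − rank ∂_2 = (27 − 8) − 17 = 2, and the invariant factors of ∂_2 are all 1, so H_1 = Z^2.
  H_2: rank ker ∂_2 − rank ∂_3 = (18 − 17) − 0 = 1, and there is no ∂_3, so H_2 = Z.

Hence the Betti numbers are b_0 = 1, b_1 = 2, b_2 = 1.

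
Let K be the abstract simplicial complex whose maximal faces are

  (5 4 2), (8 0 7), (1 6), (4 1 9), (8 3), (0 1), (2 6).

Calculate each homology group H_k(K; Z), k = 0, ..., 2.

H_0 ≅ Z,  H_1 ≅ Z,  H_2 = 0.

We work with the vertex ordering 0 < 1 < 2 < 3 < 4 < 5 < 6 < 7 < 8 < 9. The simplices of K, each written with vertices in increasing order, are:

  0-simplices (10): [0], [1], [2], [3], [4], [5], [6], [7], [8], [9]
  1-simplices (13): [0,1], [0,7], [0,8], [1,4], [1,6], [1,9], [2,4], [2,5], [2,6], [3,8], [4,5], [4,9], [7,8]
  2-simplices (3): [0,7,8], [1,4,9], [2,4,5]

Hence C_0 ≅ Z^10, C_1 ≅ Z^13, C_2 ≅ Z^3.

∂_1: C_1 → C_0 is given by ∂[p,q] = [q] − [p].
This gives a 10×13 integer matrix of rank 9; reducing to Smith normal form yields diagonal entries (1,1,1,1,1,1,1,1,1).

Boundary ∂_2: C_2 → C_1 acts by ∂[p,q,r] = [q,r] − [p,r] + [p,q]. For instance
  ∂[1,4,9] = [4,9] − [1,9] + [1,4],
  ∂[0,7,8] = [7,8] − [0,8] + [0,7].
This gives a 13×3 integer matrix of rank 3; reducing to Smith normal form yields diagonal entries (1,1,1).

Reading off H_k = ker ∂_k / im ∂_{k+1}:

  H_0: rank C_0 − rank ∂_1 = 10 − 9 = 1, and the invariant factors of ∂_1 are all 1, so H_0 = Z.
  H_1: rank ker ∂_1 − rank ∂_2 = (13 − 9) − 3 = 1, and the invariant factors of ∂_2 are all 1, so H_1 = Z.
  H_2: rank ker ∂_2 − rank ∂_3 = (3 − 3) − 0 = 0, and there is no ∂_3, so H_2 = 0.

As a check, the Euler characteristic is 10 − 13 + 3 = 0, which agrees with 1 − 1 + 0 = 0.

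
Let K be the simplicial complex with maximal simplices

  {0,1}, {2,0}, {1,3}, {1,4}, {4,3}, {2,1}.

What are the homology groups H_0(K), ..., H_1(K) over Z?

H_0 ≅ Z,  H_1 ≅ Z^2.

K has 5 vertices, 6 edges.
rank ∂_0 = 0, rank ∂_1 = 4 ⇒ b_0 = 5 − 0 − 4 = 1; all invariant factors of ∂_1 are 1 so no torsion. So H_0 = Z.
rank ∂_1 = 4, rank ∂_2 = 0 ⇒ b_1 = 6 − 4 − 0 = 2. So H_1 = Z^2.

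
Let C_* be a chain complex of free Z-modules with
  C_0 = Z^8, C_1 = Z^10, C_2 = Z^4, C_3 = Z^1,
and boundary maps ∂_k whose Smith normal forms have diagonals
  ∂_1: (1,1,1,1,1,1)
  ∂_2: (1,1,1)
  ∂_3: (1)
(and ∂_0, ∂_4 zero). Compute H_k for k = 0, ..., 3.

H_0 = Z^2,  H_1 = Z,  H_2 = 0,  H_3 = 0.

H_0: b_0 = 8 − 0 − 6 = 2; torsion from ∂_1 factors > 1: none. So H_0 = Z^2.
H_1: b_1 = 10 − 6 − 3 = 1; torsion from ∂_2 factors > 1: none. So H_1 = Z.
H_2: b_2 = 4 − 3 − 1 = 0; torsion from ∂_3 factors > 1: none. So H_2 = 0.
H_3: b_3 = 1 − 1 − 0 = 0; torsion from ∂_4 factors > 1: none. So H_3 = 0.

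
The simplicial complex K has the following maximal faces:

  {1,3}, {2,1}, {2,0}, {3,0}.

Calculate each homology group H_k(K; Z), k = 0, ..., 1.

Order the vertices as 0 < 1 < 2 < 3. Listing each simplex with vertices in this order, K has dimension 1 with simplices:

  0-simplices (4): [0], [1], [2], [3]
  1-simplices (4): [0,2], [0,3], [1,2], [1,3]

giving chain groups C_0 ≅ Z^4, C_1 ≅ Z^4.

∂_1: C_1 → C_0 is given by ∂[p,q] = [q] − [p]. For instance
  ∂[1,2] = [2] − [1].
As a 4×4 matrix over Z this has rank 3, with invariant factors (1,1,1).

Reading off H_k = ker ∂_k / im ∂_{k+1}:

  H_0: rank C_0 − rank ∂_1 = 4 − 3 = 1, and the invariant factors of ∂_1 are all 1, so H_0 = Z.
  H_1: rank ker ∂_1 − rank ∂_2 = (4 − 3) − 0 = 1, and there is no ∂_2, so H_1 = Z.

H_0 = Z,  H_1 = Z.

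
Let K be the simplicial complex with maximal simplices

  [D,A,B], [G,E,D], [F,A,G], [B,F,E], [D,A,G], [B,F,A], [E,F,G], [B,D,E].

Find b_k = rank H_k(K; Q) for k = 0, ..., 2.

We work with the vertex ordering A < B < D < E < F < G. The simplices of K, each written with vertices in increasing order, are:

  0-simplices (6): A, B, D, E, F, G
  1-simplices (12): AB, AD, AF, AG, BD, BE, BF, DE, DG, EF, EG, FG
  2-simplices (8): ABD, ABF, ADG, AFG, BDE, BEF, DEG, EFG

Hence C_0 ≅ Z^6, C_1 ≅ Z^12, C_2 ≅ Z^8.

∂_1: C_1 → C_0 sends each edge [p,q] (with p < q) to q − p. For instance
  ∂DE = E − D.
This gives a 6×12 integer matrix of rank 5; reducing to Smith normal form yields diagonal entries (1,1,1,1,1).

∂_2: C_2 → C_1 maps a triangle to the signed sum of its edges. For instance
  ∂BDE = DE − BE + BD,
  ∂ADG = DG − AG + AD.
The resulting 12×8 matrix has rank 7, and its Smith normal form has invariant factors (1,1,1,1,1,1,1).

Computing H_k = (kernel of ∂_k) / (image of ∂_{k+1}):

  H_0: rank C_0 − rank ∂_1 = 6 − 5 = 1, and the invariant factors of ∂_1 are all 1, so H_0 ≅ Z.
  H_1: rank ker ∂_1 − rank ∂_2 = (12 − 5) − 7 = 0, and the invariant factors of ∂_2 are all 1, so H_1 ≅ 0.
  H_2: rank ker ∂_2 − rank ∂_3 = (8 − 7) − 0 = 1, and there is no ∂_3, so H_2 ≅ Z.

Hence the Betti numbers are b_0 = 1, b_1 = 0, b_2 = 1.

b_0 = 1, b_1 = 0, b_2 = 1.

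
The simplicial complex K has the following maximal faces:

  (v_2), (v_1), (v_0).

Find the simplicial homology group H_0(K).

Take the total order v_0 < v_1 < v_2 on the vertex set. Then K (dimension 0) consists of the simplices:

  0-simplices (3): [v_0], [v_1], [v_2]

so the chain groups are C_0 ≅ Z^3.

Reading off H_k = ker ∂_k / im ∂_{k+1}:

  H_0: rank C_0 − rank ∂_1 = 3 − 0 = 3, and there is no ∂_1, so H_0 = Z^3.

H_0 ≅ Z^3.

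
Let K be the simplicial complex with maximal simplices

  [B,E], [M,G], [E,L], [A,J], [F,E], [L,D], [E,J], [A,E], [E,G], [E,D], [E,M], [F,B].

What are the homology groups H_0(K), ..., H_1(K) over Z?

H_0 ≅ Z,  H_1 ≅ Z^4.

We work with the vertex ordering A < B < D < E < F < G < J < L < M. The simplices of K, each written with vertices in increasing order, are:

  0-simplices (9): A, B, D, E, F, G, J, L, M
  1-simplices (12): AE, AJ, BE, BF, DE, DL, EF, EG, EJ, EL, EM, GM

so the chain groups are C_0 ≅ Z^9, C_1 ≅ Z^12.

Boundary ∂_1: C_1 → C_0 is given by ∂[p,q] = [q] − [p].
The 9×12 boundary matrix has rank 8 and Smith normal form diag(1,1,1,1,1,1,1,1).

From H_k ≅ ker(∂_k) / im(∂_{k+1}) we obtain:

  H_0: rank C_0 − rank ∂_1 = 9 − 8 = 1, and the invariant factors of ∂_1 are all 1, so H_0 = Z.
  H_1: rank ker ∂_1 − rank ∂_2 = (12 − 8) − 0 = 4, and there is no ∂_2, so H_1 = Z^4.

(K is a triangulation of a wedge of 4 circles.)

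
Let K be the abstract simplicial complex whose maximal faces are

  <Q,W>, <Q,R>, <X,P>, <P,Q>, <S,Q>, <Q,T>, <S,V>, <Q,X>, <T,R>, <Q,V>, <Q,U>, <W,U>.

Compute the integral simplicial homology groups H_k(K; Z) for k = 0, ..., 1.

K has 9 vertices, 12 edges.
rank ∂_0 = 0, rank ∂_1 = 8 ⇒ b_0 = 9 − 0 − 8 = 1; all invariant factors of ∂_1 are 1 so no torsion. So H_0 = Z.
rank ∂_1 = 8, rank ∂_2 = 0 ⇒ b_1 = 12 − 8 − 0 = 4. So H_1 = Z^4.

H_0 ≅ Z,  H_1 ≅ Z^4.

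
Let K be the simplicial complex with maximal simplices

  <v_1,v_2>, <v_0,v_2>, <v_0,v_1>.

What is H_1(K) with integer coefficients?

H_1 ≅ Z.

Take the total order v_0 < v_1 < v_2 on the vertex set. Then K (dimension 1) consists of the simplices:

  0-simplices (3): [v_0], [v_1], [v_2]
  1-simplices (3): [v_0,v_1], [v_0,v_2], [v_1,v_2]

giving chain groups C_0 ≅ Z^3, C_1 ≅ Z^3.

The boundary map ∂_1: C_1 → C_0 is given by ∂[p,q] = [q] − [p].
The 3×3 boundary matrix has rank 2 and Smith normal form diag(1,1).

Reading off H_k = ker ∂_k / im ∂_{k+1}:

  H_1: rank ker ∂_1 − rank ∂_2 = (3 − 2) − 0 = 1, and there is no ∂_2, so H_1 ≅ Z.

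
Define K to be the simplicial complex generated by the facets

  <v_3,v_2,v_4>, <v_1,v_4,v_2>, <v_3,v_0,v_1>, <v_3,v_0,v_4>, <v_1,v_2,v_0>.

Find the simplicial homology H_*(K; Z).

H_0 ≅ Z,  H_1 ≅ Z,  H_2 = 0.

Fix the vertex order v_0 < v_1 < v_2 < v_3 < v_4 and write every simplex with vertices in increasing order. Then dim K = 2 and the simplices of K are:

  0-simplices (5): [v_0], [v_1], [v_2], [v_3], [v_4]
  1-simplices (10): [v_0,v_1], [v_0,v_2], [v_0,v_3], [v_0,v_4], [v_1,v_2], [v_1,v_3], [v_1,v_4], [v_2,v_3], [v_2,v_4], [v_3,v_4]
  2-simplices (5): [v_0,v_1,v_2], [v_0,v_1,v_3], [v_0,v_3,v_4], [v_1,v_2,v_4], [v_2,v_3,v_4]

giving chain groups C_0 ≅ Z^5, C_1 ≅ Z^10, C_2 ≅ Z^5.

Boundary ∂_1: C_1 → C_0 maps an edge to its endpoints' difference, ∂[p,q] = q − p.
The resulting 5×10 matrix has rank 4, and its Smith normal form has invariant factors (1,1,1,1).

The boundary map ∂_2: C_2 → C_1 maps a triangle to the signed sum of its edges. For instance
  ∂[v_1,v_2,v_4] = [v_2,v_4] − [v_1,v_4] + [v_1,v_2],
  ∂[v_0,v_1,v_2] = [v_1,v_2] − [v_0,v_2] + [v_0,v_1].
The 10×5 boundary matrix has rank 5 and Smith normal form diag(1,1,1,1,1).

Now H_k = ker ∂_k / im ∂_{k+1}, so:

  H_0: rank C_0 − rank ∂_1 = 5 − 4 = 1, and the invariant factors of ∂_1 are all 1, so H_0 ≅ Z.
  H_1: rank ker ∂_1 − rank ∂_2 = (10 − 4) − 5 = 1, and the invariant factors of ∂_2 are all 1, so H_1 ≅ Z.
  H_2: rank ker ∂_2 − rank ∂_3 = (5 − 5) − 0 = 0, and there is no ∂_3, so H_2 ≅ 0.

(K is a triangulation of the Möbius band.)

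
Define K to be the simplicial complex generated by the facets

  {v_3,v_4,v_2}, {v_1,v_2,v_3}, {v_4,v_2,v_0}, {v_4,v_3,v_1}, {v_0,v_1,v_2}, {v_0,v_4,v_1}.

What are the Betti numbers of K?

b_0 = 1, b_1 = 0, b_2 = 1.

We work with the vertex ordering v_0 < v_1 < v_2 < v_3 < v_4. The simplices of K, each written with vertices in increasing order, are:

  0-simplices (5): [v_0], [v_1], [v_2], [v_3], [v_4]
  1-simplices (9): [v_0,v_1], [v_0,v_2], [v_0,v_4], [v_1,v_2], [v_1,v_3], [v_1,v_4], [v_2,v_3], [v_2,v_4], [v_3,v_4]
  2-simplices (6): [v_0,v_1,v_2], [v_0,v_1,v_4], [v_0,v_2,v_4], [v_1,v_2,v_3], [v_1,v_3,v_4], [v_2,v_3,v_4]

so the chain groups are C_0 ≅ Z^5, C_1 ≅ Z^9, C_2 ≅ Z^6.

Boundary ∂_1: C_1 → C_0 maps an edge to its endpoints' difference, ∂[p,q] = q − p. For instance
  ∂[v_1,v_3] = [v_3] − [v_1].
As a 5×9 matrix over Z this has rank 4, with invariant factors (1,1,1,1).

Boundary ∂_2: C_2 → C_1 sends each 2-simplex [p,q,r] to [q,r] − [p,r] + [p,q]. For instance
  ∂[v_0,v_2,v_4] = [v_2,v_4] − [v_0,v_4] + [v_0,v_2],
  ∂[v_1,v_2,v_3] = [v_2,v_3] − [v_1,v_3] + [v_1,v_2].
As a 9×6 matrix over Z this has rank 5, with invariant factors (1,1,1,1,1).

Computing H_k = (kernel of ∂_k) / (image of ∂_{k+1}):

  H_0: rank C_0 − rank ∂_1 = 5 − 4 = 1, and the invariant factors of ∂_1 are all 1, so H_0 = Z.
  H_1: rank ker ∂_1 − rank ∂_2 = (9 − 4) − 5 = 0, and the invariant factors of ∂_2 are all 1, so H_1 = 0.
  H_2: rank ker ∂_2 − rank ∂_3 = (6 − 5) − 0 = 1, and there is no ∂_3, so H_2 = Z.

Hence the Betti numbers are b_0 = 1, b_1 = 0, b_2 = 1.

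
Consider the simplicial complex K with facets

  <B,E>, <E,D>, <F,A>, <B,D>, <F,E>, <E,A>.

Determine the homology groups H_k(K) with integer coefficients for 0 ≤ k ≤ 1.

H_0 = Z,  H_1 = Z^2.

Fix the vertex order A < B < D < E < F and write every simplex with vertices in increasing order. Then dim K = 1 and the simplices of K are:

  0-simplices (5): A, B, D, E, F
  1-simplices (6): AE, AF, BD, BE, DE, EF

Hence C_0 ≅ Z^5, C_1 ≅ Z^6.

∂_1: C_1 → C_0 is given by ∂[p,q] = [q] − [p]. For instance
  ∂AE = E − A.
The resulting 5×6 matrix has rank 4, and its Smith normal form has invariant factors (1,1,1,1).

Computing H_k = (kernel of ∂_k) / (image of ∂_{k+1}):

  H_0: rank C_0 − rank ∂_1 = 5 − 4 = 1, and the invariant factors of ∂_1 are all 1, so H_0 ≅ Z.
  H_1: rank ker ∂_1 − rank ∂_2 = (6 − 4) − 0 = 2, and there is no ∂_2, so H_1 ≅ Z^2.

As a check, the Euler characteristic is 5 − 6 = -1, which agrees with 1 − 2 = -1.
(K is a triangulation of a wedge of 2 circles.)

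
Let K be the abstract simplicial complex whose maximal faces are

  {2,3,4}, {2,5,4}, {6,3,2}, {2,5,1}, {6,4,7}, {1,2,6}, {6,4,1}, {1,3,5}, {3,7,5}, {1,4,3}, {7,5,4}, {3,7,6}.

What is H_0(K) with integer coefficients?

Take the total order 1 < 2 < 3 < 4 < 5 < 6 < 7 on the vertex set. Then K (dimension 2) consists of the simplices:

  0-simplices (7): [1], [2], [3], [4], [5], [6], [7]
  1-simplices (18): [1,2], [1,3], [1,4], [1,5], [1,6], [2,3], [2,4], [2,5], [2,6], [3,4], [3,5], [3,6], [3,7], [4,5], [4,6], [4,7], [5,7], [6,7]
  2-simplices (12): [1,2,5], [1,2,6], [1,3,4], [1,3,5], [1,4,6], [2,3,4], [2,3,6], [2,4,5], [3,5,7], [3,6,7], [4,5,7], [4,6,7]

Hence C_0 ≅ Z^7, C_1 ≅ Z^18, C_2 ≅ Z^12.

The boundary map ∂_1: C_1 → C_0 is given by ∂[p,q] = [q] − [p]. For instance
  ∂[4,5] = [5] − [4].
The 7×18 boundary matrix has rank 6 and Smith normal form diag(1,1,1,1,1,1).

Boundary ∂_2: C_2 → C_1 sends each 2-simplex [p,q,r] to [q,r] − [p,r] + [p,q]. For instance
  ∂[4,5,7] = [5,7] − [4,7] + [4,5],
  ∂[3,5,7] = [5,7] − [3,7] + [3,5].
The 18×12 boundary matrix has rank 12 and Smith normal form diag(1,1,1,1,1,1,1,1,1,1,1,2).

Reading off H_k = ker ∂_k / im ∂_{k+1}:

  H_0: rank C_0 − rank ∂_1 = 7 − 6 = 1, and the invariant factors of ∂_1 are all 1, so H_0 ≅ Z.

H_0 = Z.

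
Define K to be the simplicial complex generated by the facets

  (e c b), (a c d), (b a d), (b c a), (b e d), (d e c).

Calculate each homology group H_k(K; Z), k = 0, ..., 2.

H_0 ≅ Z,  H_1 = 0,  H_2 ≅ Z.

Take the total order a < b < c < d < e on the vertex set. Then K (dimension 2) consists of the simplices:

  0-simplices (5): a, b, c, d, e
  1-simplices (9): ab, ac, ad, bc, bd, be, cd, ce, de
  2-simplices (6): abc, abd, acd, bce, bde, cde

so the chain groups are C_0 ≅ Z^5, C_1 ≅ Z^9, C_2 ≅ Z^6.

The boundary map ∂_1: C_1 → C_0 sends each edge [p,q] (with p < q) to q − p.
This gives a 5×9 integer matrix of rank 4; reducing to Smith normal form yields diagonal entries (1,1,1,1).

∂_2: C_2 → C_1 sends each 2-simplex [p,q,r] to [q,r] − [p,r] + [p,q]. For instance
  ∂abd = bd − ad + ab,
  ∂bde = de − be + bd.
The resulting 9×6 matrix has rank 5, and its Smith normal form has invariant factors (1,1,1,1,1).

From H_k ≅ ker(∂_k) / im(∂_{k+1}) we obtain:

  H_0: rank C_0 − rank ∂_1 = 5 − 4 = 1, and the invariant factors of ∂_1 are all 1, so H_0 = Z.
  H_1: rank ker ∂_1 − rank ∂_2 = (9 − 4) − 5 = 0, and the invariant factors of ∂_2 are all 1, so H_1 = 0.
  H_2: rank ker ∂_2 − rank ∂_3 = (6 − 5) − 0 = 1, and there is no ∂_3, so H_2 = Z.

As a check, the Euler characteristic is 5 − 9 + 6 = 2, which agrees with 1 − 0 + 1 = 2.
(K is a triangulation of the 2-sphere S^2.)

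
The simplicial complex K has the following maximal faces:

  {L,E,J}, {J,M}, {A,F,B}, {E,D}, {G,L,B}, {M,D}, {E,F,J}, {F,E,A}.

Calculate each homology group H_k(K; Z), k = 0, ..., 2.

Fix the vertex order A < B < D < E < F < G < J < L < M and write every simplex with vertices in increasing order. Then dim K = 2 and the simplices of K are:

  0-simplices (9): A, B, D, E, F, G, J, L, M
  1-simplices (15): AB, AE, AF, BF, BG, BL, DE, DM, EF, EJ, EL, FJ, GL, JL, JM
  2-simplices (5): ABF, AEF, BGL, EFJ, EJL

giving chain groups C_0 ≅ Z^9, C_1 ≅ Z^15, C_2 ≅ Z^5.

The boundary map ∂_1: C_1 → C_0 is given by ∂[p,q] = [q] − [p]. For instance
  ∂JM = M − J.
The resulting 9×15 matrix has rank 8, and its Smith normal form has invariant factors (1,1,1,1,1,1,1,1).

The boundary map ∂_2: C_2 → C_1 acts by ∂[p,q,r] = [q,r] − [p,r] + [p,q]. For instance
  ∂AEF = EF − AF + AE,
  ∂EJL = JL − EL + EJ.
As a 15×5 matrix over Z this has rank 5, with invariant factors (1,1,1,1,1).

Now H_k = ker ∂_k / im ∂_{k+1}, so:

  H_0: rank C_0 − rank ∂_1 = 9 − 8 = 1, and the invariant factors of ∂_1 are all 1, so H_0 ≅ Z.
  H_1: rank ker ∂_1 − rank ∂_2 = (15 − 8) − 5 = 2, and the invariant factors of ∂_2 are all 1, so H_1 ≅ Z^2.
  H_2: rank ker ∂_2 − rank ∂_3 = (5 − 5) − 0 = 0, and there is no ∂_3, so H_2 ≅ 0.

H_0 = Z,  H_1 = Z^2,  H_2 = 0.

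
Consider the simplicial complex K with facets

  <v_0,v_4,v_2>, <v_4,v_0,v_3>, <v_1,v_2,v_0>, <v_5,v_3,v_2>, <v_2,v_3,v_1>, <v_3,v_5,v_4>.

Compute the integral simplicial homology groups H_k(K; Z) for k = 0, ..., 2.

Order the vertices as v_0 < v_1 < v_2 < v_3 < v_4 < v_5. Listing each simplex with vertices in this order, K has dimension 2 with simplices:

  0-simplices (6): [v_0], [v_1], [v_2], [v_3], [v_4], [v_5]
  1-simplices (12): [v_0,v_1], [v_0,v_2], [v_0,v_3], [v_0,v_4], [v_1,v_2], [v_1,v_3], [v_2,v_3], [v_2,v_4], [v_2,v_5], [v_3,v_4], [v_3,v_5], [v_4,v_5]
  2-simplices (6): [v_0,v_1,v_2], [v_0,v_2,v_4], [v_0,v_3,v_4], [v_1,v_2,v_3], [v_2,v_3,v_5], [v_3,v_4,v_5]

giving chain groups C_0 ≅ Z^6, C_1 ≅ Z^12, C_2 ≅ Z^6.

Boundary ∂_1: C_1 → C_0 maps an edge to its endpoints' difference, ∂[p,q] = q − p.
As a 6×12 matrix over Z this has rank 5, with invariant factors (1,1,1,1,1).

The boundary map ∂_2: C_2 → C_1 acts by ∂[p,q,r] = [q,r] − [p,r] + [p,q]. For instance
  ∂[v_1,v_2,v_3] = [v_2,v_3] − [v_1,v_3] + [v_1,v_2],
  ∂[v_2,v_3,v_5] = [v_3,v_5] − [v_2,v_5] + [v_2,v_3].
This gives a 12×6 integer matrix of rank 6; reducing to Smith normal form yields diagonal entries (1,1,1,1,1,1).

Now H_k = ker ∂_k / im ∂_{k+1}, so:

  H_0: rank C_0 − rank ∂_1 = 6 − 5 = 1, and the invariant factors of ∂_1 are all 1, so H_0 = Z.
  H_1: rank ker ∂_1 − rank ∂_2 = (12 − 5) − 6 = 1, and the invariant factors of ∂_2 are all 1, so H_1 = Z.
  H_2: rank ker ∂_2 − rank ∂_3 = (6 − 6) − 0 = 0, and there is no ∂_3, so H_2 = 0.

As a check, the Euler characteristic is 6 − 12 + 6 = 0, which agrees with 1 − 1 + 0 = 0.

H_0 ≅ Z,  H_1 ≅ Z,  H_2 = 0.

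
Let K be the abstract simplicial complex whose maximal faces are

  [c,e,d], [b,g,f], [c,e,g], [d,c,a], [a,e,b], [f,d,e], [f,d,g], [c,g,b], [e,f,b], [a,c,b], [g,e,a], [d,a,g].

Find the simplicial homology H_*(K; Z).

H_0 ≅ Z,  H_1 ≅ Z/2,  H_2 = 0.

Order the vertices as a < b < c < d < e < f < g. Listing each simplex with vertices in this order, K has dimension 2 with simplices:

  0-simplices (7): a, b, c, d, e, f, g
  1-simplices (18): ab, ac, ad, ae, ag, bc, be, bf, bg, cd, ce, cg, de, df, dg, ef, eg, fg
  2-simplices (12): abc, abe, acd, adg, aeg, bcg, bef, bfg, cde, ceg, def, dfg

so the chain groups are C_0 ≅ Z^7, C_1 ≅ Z^18, C_2 ≅ Z^12.

∂_1: C_1 → C_0 maps an edge to its endpoints' difference, ∂[p,q] = q − p. For instance
  ∂cd = d − c.
This gives a 7×18 integer matrix of rank 6; reducing to Smith normal form yields diagonal entries (1,1,1,1,1,1).

∂_2: C_2 → C_1 maps a triangle to the signed sum of its edges. For instance
  ∂ceg = eg − cg + ce,
  ∂def = ef − df + de.
This gives a 18×12 integer matrix of rank 12; reducing to Smith normal form yields diagonal entries (1,1,1,1,1,1,1,1,1,1,1,2).

Reading off H_k = ker ∂_k / im ∂_{k+1}:

  H_0: rank C_0 − rank ∂_1 = 7 − 6 = 1, and the invariant factors of ∂_1 are all 1, so H_0 = Z.
  H_1: rank ker ∂_1 − rank ∂_2 = (18 − 6) − 12 = 0, and ∂_2 has invariant factor 2 > 1, so H_1 = Z/2.
  H_2: rank ker ∂_2 − rank ∂_3 = (12 − 12) − 0 = 0, and there is no ∂_3, so H_2 = 0.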